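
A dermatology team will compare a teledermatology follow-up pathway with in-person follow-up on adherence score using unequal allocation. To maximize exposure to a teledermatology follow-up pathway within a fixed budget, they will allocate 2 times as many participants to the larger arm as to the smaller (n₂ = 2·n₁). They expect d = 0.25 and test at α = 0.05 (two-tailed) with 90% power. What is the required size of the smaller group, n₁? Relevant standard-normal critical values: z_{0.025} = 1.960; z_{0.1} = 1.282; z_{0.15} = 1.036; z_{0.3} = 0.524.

With allocation ratio k = n₂/n₁ = 2, Var(x̄₁−x̄₂) = σ²(1/n₁ + 1/(k·n₁)) = σ²·(k+1)/(k·n₁).
So n₁ = (1 + 1/k)·((z_{α/2} + z_β)/d)² = 1.500 × (3.242/0.25)².
n₁ = 1.500 × 168.17 = 252.3.
Round up: n₁ = 253, giving n₂ = 2 × 253 = 506.

n₁ = 253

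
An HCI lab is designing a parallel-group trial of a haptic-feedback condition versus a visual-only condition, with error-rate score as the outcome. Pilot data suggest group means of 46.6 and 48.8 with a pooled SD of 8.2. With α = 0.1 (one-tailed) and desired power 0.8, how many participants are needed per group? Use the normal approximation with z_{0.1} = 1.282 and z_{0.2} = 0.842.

n = 126 per group

Cohen's d = |M₁ − M₂| / SD_pooled = |46.6 − 48.8| / 8.2 = 2.2 / 8.2 = 0.268.
For two independent groups with equal n: n = 2·((z_{α} + z_β) / d)².
z_{α} + z_β = 1.282 + 0.842 = 2.124.
n = 2 × (2.124 / 0.268)² = 2 × 7.925² = 2 × 62.81 = 125.6.
Round up to the next whole participant.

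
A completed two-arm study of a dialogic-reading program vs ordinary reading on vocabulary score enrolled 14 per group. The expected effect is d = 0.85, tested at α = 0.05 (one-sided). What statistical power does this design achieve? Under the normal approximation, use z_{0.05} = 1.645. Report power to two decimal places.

power ≈ 0.73

For two equal groups, power = Φ(d·√(n/2) − z_{α}).
d·√(n/2) = 0.85 × √(14/2) = 0.85 × 2.646 = 2.249.
z_β = 2.249 − 1.645 = 0.604.
Power = Φ(0.604) = 0.727.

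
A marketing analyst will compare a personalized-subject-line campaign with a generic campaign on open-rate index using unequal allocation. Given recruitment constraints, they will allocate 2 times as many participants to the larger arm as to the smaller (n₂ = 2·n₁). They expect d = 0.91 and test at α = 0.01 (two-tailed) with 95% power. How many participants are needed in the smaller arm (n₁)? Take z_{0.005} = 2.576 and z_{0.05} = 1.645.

With allocation ratio k = n₂/n₁ = 2, Var(x̄₁−x̄₂) = σ²(1/n₁ + 1/(k·n₁)) = σ²·(k+1)/(k·n₁).
So n₁ = (1 + 1/k)·((z_{α/2} + z_β)/d)² = 1.500 × (4.221/0.91)².
n₁ = 1.500 × 21.52 = 32.3.
Round up: n₁ = 33, giving n₂ = 2 × 33 = 66.

n₁ = 33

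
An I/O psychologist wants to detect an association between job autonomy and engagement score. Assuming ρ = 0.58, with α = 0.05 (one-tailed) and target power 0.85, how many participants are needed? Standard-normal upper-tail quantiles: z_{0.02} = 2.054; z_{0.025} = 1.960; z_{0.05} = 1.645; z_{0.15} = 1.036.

Fisher's z: C = ½·ln((1+r)/(1−r)) = ½·ln(3.7619) = 0.6625.
n = ((z_{α} + z_β)/C)² + 3.
(1.645 + 1.036) / 0.6625 = 2.681 / 0.6625 = 4.047.
n = 4.047² + 3 = 16.38 + 3 = 19.4.
Round up.

n = 20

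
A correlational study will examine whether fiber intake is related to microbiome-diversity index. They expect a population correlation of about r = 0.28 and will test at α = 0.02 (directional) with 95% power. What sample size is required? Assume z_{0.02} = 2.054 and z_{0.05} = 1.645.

Fisher's z: C = ½·ln((1+r)/(1−r)) = ½·ln(1.7778) = 0.2877.
n = ((z_{α} + z_β)/C)² + 3.
(2.054 + 1.645) / 0.2877 = 3.699 / 0.2877 = 12.857.
n = 12.857² + 3 = 165.31 + 3 = 168.3.
Round up.

n = 169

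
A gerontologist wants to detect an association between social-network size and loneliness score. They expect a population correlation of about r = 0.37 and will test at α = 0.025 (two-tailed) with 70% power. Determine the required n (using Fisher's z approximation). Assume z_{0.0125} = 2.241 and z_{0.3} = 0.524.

Fisher's z: C = ½·ln((1+r)/(1−r)) = ½·ln(2.1746) = 0.3884.
n = ((z_{α/2} + z_β)/C)² + 3.
(2.241 + 0.524) / 0.3884 = 2.765 / 0.3884 = 7.119.
n = 7.119² + 3 = 50.68 + 3 = 53.7.
Round up.

n = 54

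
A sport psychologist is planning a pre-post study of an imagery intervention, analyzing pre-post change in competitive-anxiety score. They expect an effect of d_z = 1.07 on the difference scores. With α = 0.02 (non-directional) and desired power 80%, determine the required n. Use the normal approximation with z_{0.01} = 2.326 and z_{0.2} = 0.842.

For a paired (one-sample on differences) test: n = ((z_{α/2} + z_β) / d)².
z_{α/2} + z_β = 2.326 + 0.842 = 3.168.
n = (3.168 / 1.07)² = 2.961² = 8.77.
Round up.

n = 9 pairs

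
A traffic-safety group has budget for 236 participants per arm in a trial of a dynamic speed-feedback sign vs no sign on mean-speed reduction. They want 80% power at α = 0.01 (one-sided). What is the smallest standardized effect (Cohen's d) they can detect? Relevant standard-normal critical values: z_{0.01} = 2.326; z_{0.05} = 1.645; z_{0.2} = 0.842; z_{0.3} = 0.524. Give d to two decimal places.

For two independent groups of n = 236 each: d_min = (z_{α} + z_β)·√(2/n).
z-sum = 2.326 + 0.842 = 3.168.
d_min = 3.168 × √(2/236) = 3.168 × 0.0921 = 0.292.

d_min ≈ 0.29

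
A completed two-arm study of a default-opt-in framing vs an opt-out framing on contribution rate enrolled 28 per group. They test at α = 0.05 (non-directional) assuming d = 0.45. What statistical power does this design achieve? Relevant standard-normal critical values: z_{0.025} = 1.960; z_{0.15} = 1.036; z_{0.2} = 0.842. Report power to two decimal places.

power ≈ 0.39

For two equal groups, power = Φ(d·√(n/2) − z_{α/2}).
d·√(n/2) = 0.45 × √(28/2) = 0.45 × 3.742 = 1.684.
z_β = 1.684 − 1.960 = -0.276.
Power = Φ(-0.276) = 0.391.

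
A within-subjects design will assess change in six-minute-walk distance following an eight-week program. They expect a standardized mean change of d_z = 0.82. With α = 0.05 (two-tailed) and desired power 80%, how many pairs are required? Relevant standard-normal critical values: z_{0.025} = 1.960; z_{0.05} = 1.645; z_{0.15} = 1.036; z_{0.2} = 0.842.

For a paired (one-sample on differences) test: n = ((z_{α/2} + z_β) / d)².
z_{α/2} + z_β = 1.960 + 0.842 = 2.802.
n = (2.802 / 0.82)² = 3.417² = 11.68.
Round up.

n = 12 pairs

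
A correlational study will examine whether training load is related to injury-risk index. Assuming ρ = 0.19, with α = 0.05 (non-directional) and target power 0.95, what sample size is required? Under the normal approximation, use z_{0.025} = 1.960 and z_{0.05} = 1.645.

n = 355

Fisher's z: C = ½·ln((1+r)/(1−r)) = ½·ln(1.4691) = 0.1923.
n = ((z_{α/2} + z_β)/C)² + 3.
(1.960 + 1.645) / 0.1923 = 3.605 / 0.1923 = 18.747.
n = 18.747² + 3 = 351.44 + 3 = 354.4.
Round up.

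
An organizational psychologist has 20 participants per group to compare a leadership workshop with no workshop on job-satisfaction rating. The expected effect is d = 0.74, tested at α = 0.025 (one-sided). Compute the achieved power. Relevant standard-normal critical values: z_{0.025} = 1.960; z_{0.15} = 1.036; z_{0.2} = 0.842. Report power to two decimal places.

power ≈ 0.65

For two equal groups, power = Φ(d·√(n/2) − z_{α}).
d·√(n/2) = 0.74 × √(20/2) = 0.74 × 3.162 = 2.340.
z_β = 2.340 − 1.960 = 0.380.
Power = Φ(0.380) = 0.648.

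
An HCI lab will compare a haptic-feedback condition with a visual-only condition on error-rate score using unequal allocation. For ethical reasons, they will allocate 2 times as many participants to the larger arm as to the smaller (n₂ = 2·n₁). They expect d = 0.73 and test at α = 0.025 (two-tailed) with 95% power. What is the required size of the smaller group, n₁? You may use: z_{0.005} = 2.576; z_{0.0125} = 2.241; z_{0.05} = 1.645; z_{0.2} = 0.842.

n₁ = 43

With allocation ratio k = n₂/n₁ = 2, Var(x̄₁−x̄₂) = σ²(1/n₁ + 1/(k·n₁)) = σ²·(k+1)/(k·n₁).
So n₁ = (1 + 1/k)·((z_{α/2} + z_β)/d)² = 1.500 × (3.886/0.73)².
n₁ = 1.500 × 28.34 = 42.5.
Round up: n₁ = 43, giving n₂ = 2 × 43 = 86.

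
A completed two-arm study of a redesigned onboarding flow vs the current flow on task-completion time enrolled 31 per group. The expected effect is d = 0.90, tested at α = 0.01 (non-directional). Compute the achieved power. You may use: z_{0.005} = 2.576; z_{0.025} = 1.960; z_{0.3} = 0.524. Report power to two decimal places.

power ≈ 0.83

For two equal groups, power = Φ(d·√(n/2) − z_{α/2}).
d·√(n/2) = 0.90 × √(31/2) = 0.90 × 3.937 = 3.543.
z_β = 3.543 − 2.576 = 0.967.
Power = Φ(0.967) = 0.833.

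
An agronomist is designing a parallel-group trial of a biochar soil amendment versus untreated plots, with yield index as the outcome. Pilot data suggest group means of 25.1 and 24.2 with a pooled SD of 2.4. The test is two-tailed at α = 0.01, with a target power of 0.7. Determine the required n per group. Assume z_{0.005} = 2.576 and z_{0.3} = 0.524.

n = 137 per group

Cohen's d = |M₁ − M₂| / SD_pooled = |25.1 − 24.2| / 2.4 = 0.9 / 2.4 = 0.375.
For two independent groups with equal n: n = 2·((z_{α/2} + z_β) / d)².
z_{α/2} + z_β = 2.576 + 0.524 = 3.100.
n = 2 × (3.100 / 0.375)² = 2 × 8.267² = 2 × 68.34 = 136.7.
Round up to the next whole participant.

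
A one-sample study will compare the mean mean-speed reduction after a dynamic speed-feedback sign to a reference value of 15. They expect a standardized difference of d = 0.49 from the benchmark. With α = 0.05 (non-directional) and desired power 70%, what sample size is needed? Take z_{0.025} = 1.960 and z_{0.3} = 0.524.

For a one-sample test: n = ((z_{α/2} + z_β) / d)².
z_{α/2} + z_β = 1.960 + 0.524 = 2.484.
n = (2.484 / 0.49)² = 5.069² = 25.70.
Round up.

n = 26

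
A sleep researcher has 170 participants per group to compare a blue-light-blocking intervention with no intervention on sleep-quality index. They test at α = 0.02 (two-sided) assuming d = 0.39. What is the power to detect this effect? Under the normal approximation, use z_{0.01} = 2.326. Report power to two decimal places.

power ≈ 0.90

For two equal groups, power = Φ(d·√(n/2) − z_{α/2}).
d·√(n/2) = 0.39 × √(170/2) = 0.39 × 9.220 = 3.596.
z_β = 3.596 − 2.326 = 1.270.
Power = Φ(1.270) = 0.898.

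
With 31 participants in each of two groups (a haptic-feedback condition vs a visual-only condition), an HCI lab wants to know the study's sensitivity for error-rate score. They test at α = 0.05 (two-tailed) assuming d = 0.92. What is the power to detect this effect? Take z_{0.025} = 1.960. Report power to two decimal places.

For two equal groups, power = Φ(d·√(n/2) − z_{α/2}).
d·√(n/2) = 0.92 × √(31/2) = 0.92 × 3.937 = 3.622.
z_β = 3.622 − 1.960 = 1.662.
Power = Φ(1.662) = 0.952.

power ≈ 0.95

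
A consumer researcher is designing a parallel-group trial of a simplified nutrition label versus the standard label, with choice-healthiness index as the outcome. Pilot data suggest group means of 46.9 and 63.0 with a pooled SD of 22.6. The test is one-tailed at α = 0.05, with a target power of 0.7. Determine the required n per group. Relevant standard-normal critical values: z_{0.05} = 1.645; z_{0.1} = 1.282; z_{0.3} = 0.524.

n = 19 per group

Cohen's d = |M₁ − M₂| / SD_pooled = |46.9 − 63.0| / 22.6 = 16.1 / 22.6 = 0.712.
For two independent groups with equal n: n = 2·((z_{α} + z_β) / d)².
z_{α} + z_β = 1.645 + 0.524 = 2.169.
n = 2 × (2.169 / 0.712)² = 2 × 3.046² = 2 × 9.28 = 18.6.
Round up to the next whole participant.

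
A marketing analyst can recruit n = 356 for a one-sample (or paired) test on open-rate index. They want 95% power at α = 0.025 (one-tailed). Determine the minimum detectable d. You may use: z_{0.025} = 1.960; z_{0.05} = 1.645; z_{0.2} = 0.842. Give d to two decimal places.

For a single sample (or paired design) of n = 356: d_min = (z_{α} + z_β)/√n.
z-sum = 1.960 + 1.645 = 3.605.
d_min = 3.605 / √356 = 3.605 / 18.868 = 0.191.

d_min ≈ 0.19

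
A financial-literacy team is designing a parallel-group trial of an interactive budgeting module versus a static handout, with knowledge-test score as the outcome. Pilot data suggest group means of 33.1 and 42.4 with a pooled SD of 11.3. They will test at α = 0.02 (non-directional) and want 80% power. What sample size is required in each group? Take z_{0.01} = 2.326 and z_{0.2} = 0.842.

Cohen's d = |M₁ − M₂| / SD_pooled = |33.1 − 42.4| / 11.3 = 9.3 / 11.3 = 0.823.
For two independent groups with equal n: n = 2·((z_{α/2} + z_β) / d)².
z_{α/2} + z_β = 2.326 + 0.842 = 3.168.
n = 2 × (3.168 / 0.823)² = 2 × 3.849² = 2 × 14.82 = 29.6.
Round up to the next whole participant.

n = 30 per group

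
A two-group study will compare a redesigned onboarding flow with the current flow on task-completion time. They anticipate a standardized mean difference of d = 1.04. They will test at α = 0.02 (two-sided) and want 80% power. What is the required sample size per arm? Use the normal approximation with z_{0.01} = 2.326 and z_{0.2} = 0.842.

For two independent groups with equal n: n = 2·((z_{α/2} + z_β) / d)².
z_{α/2} + z_β = 2.326 + 0.842 = 3.168.
n = 2 × (3.168 / 1.04)² = 2 × 3.046² = 2 × 9.28 = 18.6.
Round up to the next whole participant.

n = 19 per group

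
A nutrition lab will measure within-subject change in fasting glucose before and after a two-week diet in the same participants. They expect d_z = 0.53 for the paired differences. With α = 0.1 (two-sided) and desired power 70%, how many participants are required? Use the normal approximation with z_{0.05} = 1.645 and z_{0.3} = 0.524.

n = 17 pairs

For a paired (one-sample on differences) test: n = ((z_{α/2} + z_β) / d)².
z_{α/2} + z_β = 1.645 + 0.524 = 2.169.
n = (2.169 / 0.53)² = 4.092² = 16.75.
Round up.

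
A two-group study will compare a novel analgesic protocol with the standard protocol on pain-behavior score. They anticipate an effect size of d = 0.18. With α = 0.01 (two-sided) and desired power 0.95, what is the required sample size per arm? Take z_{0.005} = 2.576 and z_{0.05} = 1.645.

For two independent groups with equal n: n = 2·((z_{α/2} + z_β) / d)².
z_{α/2} + z_β = 2.576 + 1.645 = 4.221.
n = 2 × (4.221 / 0.18)² = 2 × 23.450² = 2 × 549.90 = 1099.8.
Round up to the next whole participant.

n = 1100 per group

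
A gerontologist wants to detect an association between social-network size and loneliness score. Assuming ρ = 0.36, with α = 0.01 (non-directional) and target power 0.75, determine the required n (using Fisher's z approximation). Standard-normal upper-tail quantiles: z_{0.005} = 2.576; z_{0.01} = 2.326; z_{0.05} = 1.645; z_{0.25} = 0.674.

n = 78

Fisher's z: C = ½·ln((1+r)/(1−r)) = ½·ln(2.1250) = 0.3769.
n = ((z_{α/2} + z_β)/C)² + 3.
(2.576 + 0.674) / 0.3769 = 3.250 / 0.3769 = 8.623.
n = 8.623² + 3 = 74.36 + 3 = 77.4.
Round up.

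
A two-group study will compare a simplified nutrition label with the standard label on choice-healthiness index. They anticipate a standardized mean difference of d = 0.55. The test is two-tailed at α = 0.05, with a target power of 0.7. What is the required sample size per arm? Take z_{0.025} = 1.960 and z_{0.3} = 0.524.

For two independent groups with equal n: n = 2·((z_{α/2} + z_β) / d)².
z_{α/2} + z_β = 1.960 + 0.524 = 2.484.
n = 2 × (2.484 / 0.55)² = 2 × 4.516² = 2 × 20.40 = 40.8.
Round up to the next whole participant.

n = 41 per group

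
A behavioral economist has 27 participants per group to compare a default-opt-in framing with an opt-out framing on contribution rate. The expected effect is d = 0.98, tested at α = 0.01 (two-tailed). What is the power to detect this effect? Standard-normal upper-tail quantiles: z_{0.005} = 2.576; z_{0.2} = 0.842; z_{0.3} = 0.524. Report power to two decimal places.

power ≈ 0.85

For two equal groups, power = Φ(d·√(n/2) − z_{α/2}).
d·√(n/2) = 0.98 × √(27/2) = 0.98 × 3.674 = 3.601.
z_β = 3.601 − 2.576 = 1.025.
Power = Φ(1.025) = 0.847.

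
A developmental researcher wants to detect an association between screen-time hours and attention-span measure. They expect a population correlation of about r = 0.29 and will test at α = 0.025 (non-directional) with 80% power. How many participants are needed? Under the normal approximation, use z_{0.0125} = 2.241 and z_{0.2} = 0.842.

n = 110

Fisher's z: C = ½·ln((1+r)/(1−r)) = ½·ln(1.8169) = 0.2986.
n = ((z_{α/2} + z_β)/C)² + 3.
(2.241 + 0.842) / 0.2986 = 3.083 / 0.2986 = 10.325.
n = 10.325² + 3 = 106.60 + 3 = 109.6.
Round up.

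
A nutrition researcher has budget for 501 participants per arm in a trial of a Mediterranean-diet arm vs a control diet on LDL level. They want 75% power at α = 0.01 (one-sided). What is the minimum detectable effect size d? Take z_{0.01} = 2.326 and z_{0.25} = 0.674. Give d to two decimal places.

d_min ≈ 0.19

For two independent groups of n = 501 each: d_min = (z_{α} + z_β)·√(2/n).
z-sum = 2.326 + 0.674 = 3.000.
d_min = 3.000 × √(2/501) = 3.000 × 0.0632 = 0.190.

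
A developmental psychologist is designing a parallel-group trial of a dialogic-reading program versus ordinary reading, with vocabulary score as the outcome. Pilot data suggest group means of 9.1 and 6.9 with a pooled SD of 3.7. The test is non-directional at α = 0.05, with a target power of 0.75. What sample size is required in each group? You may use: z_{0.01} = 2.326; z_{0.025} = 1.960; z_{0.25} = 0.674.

Cohen's d = |M₁ − M₂| / SD_pooled = |9.1 − 6.9| / 3.7 = 2.2 / 3.7 = 0.595.
For two independent groups with equal n: n = 2·((z_{α/2} + z_β) / d)².
z_{α/2} + z_β = 1.960 + 0.674 = 2.634.
n = 2 × (2.634 / 0.595)² = 2 × 4.427² = 2 × 19.60 = 39.2.
Round up to the next whole participant.

n = 40 per group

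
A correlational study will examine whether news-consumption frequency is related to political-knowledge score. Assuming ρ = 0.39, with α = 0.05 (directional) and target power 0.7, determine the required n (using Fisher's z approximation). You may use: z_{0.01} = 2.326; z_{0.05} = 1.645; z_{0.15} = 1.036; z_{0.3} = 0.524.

n = 31

Fisher's z: C = ½·ln((1+r)/(1−r)) = ½·ln(2.2787) = 0.4118.
n = ((z_{α} + z_β)/C)² + 3.
(1.645 + 0.524) / 0.4118 = 2.169 / 0.4118 = 5.267.
n = 5.267² + 3 = 27.74 + 3 = 30.7.
Round up.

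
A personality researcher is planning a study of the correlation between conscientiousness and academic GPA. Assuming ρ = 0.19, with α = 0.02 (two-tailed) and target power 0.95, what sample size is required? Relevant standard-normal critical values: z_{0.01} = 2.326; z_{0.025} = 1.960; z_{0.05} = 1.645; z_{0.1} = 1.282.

n = 430

Fisher's z: C = ½·ln((1+r)/(1−r)) = ½·ln(1.4691) = 0.1923.
n = ((z_{α/2} + z_β)/C)² + 3.
(2.326 + 1.645) / 0.1923 = 3.971 / 0.1923 = 20.650.
n = 20.650² + 3 = 426.42 + 3 = 429.4.
Round up.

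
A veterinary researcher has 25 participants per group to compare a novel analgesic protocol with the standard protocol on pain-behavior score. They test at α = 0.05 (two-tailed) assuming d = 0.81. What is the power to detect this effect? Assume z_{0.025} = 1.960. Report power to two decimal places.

power ≈ 0.82

For two equal groups, power = Φ(d·√(n/2) − z_{α/2}).
d·√(n/2) = 0.81 × √(25/2) = 0.81 × 3.536 = 2.864.
z_β = 2.864 − 1.960 = 0.904.
Power = Φ(0.904) = 0.817.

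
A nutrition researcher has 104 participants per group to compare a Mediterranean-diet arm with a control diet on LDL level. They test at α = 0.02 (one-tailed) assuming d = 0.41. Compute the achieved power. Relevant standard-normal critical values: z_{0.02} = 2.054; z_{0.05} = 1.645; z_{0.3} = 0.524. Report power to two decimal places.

For two equal groups, power = Φ(d·√(n/2) − z_{α}).
d·√(n/2) = 0.41 × √(104/2) = 0.41 × 7.211 = 2.957.
z_β = 2.957 − 2.054 = 0.903.
Power = Φ(0.903) = 0.817.

power ≈ 0.82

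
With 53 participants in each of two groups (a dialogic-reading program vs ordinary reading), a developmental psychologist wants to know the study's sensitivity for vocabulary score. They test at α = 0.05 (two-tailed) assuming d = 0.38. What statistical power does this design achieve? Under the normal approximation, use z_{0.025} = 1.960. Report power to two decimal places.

For two equal groups, power = Φ(d·√(n/2) − z_{α/2}).
d·√(n/2) = 0.38 × √(53/2) = 0.38 × 5.148 = 1.956.
z_β = 1.956 − 1.960 = -0.004.
Power = Φ(-0.004) = 0.498.

power ≈ 0.50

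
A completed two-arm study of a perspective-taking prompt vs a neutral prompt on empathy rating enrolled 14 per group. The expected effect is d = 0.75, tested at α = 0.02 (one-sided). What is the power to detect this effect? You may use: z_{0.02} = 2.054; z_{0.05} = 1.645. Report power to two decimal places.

For two equal groups, power = Φ(d·√(n/2) − z_{α}).
d·√(n/2) = 0.75 × √(14/2) = 0.75 × 2.646 = 1.984.
z_β = 1.984 − 2.054 = -0.070.
Power = Φ(-0.070) = 0.472.

power ≈ 0.47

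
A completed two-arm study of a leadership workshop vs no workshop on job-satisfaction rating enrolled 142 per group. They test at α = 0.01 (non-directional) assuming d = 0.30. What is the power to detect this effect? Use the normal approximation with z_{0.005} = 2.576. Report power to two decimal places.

power ≈ 0.48

For two equal groups, power = Φ(d·√(n/2) − z_{α/2}).
d·√(n/2) = 0.30 × √(142/2) = 0.30 × 8.426 = 2.528.
z_β = 2.528 − 2.576 = -0.048.
Power = Φ(-0.048) = 0.481.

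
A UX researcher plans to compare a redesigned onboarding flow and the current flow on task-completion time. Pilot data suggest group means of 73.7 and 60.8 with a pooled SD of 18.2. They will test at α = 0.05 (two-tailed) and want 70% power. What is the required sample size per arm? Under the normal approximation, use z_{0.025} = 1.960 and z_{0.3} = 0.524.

n = 25 per group

Cohen's d = |M₁ − M₂| / SD_pooled = |73.7 − 60.8| / 18.2 = 12.9 / 18.2 = 0.709.
For two independent groups with equal n: n = 2·((z_{α/2} + z_β) / d)².
z_{α/2} + z_β = 1.960 + 0.524 = 2.484.
n = 2 × (2.484 / 0.709)² = 2 × 3.504² = 2 × 12.27 = 24.5.
Round up to the next whole participant.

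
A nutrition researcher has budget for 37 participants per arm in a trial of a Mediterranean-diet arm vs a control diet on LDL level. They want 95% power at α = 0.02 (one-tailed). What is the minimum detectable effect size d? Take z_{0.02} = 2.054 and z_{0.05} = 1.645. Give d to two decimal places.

For two independent groups of n = 37 each: d_min = (z_{α} + z_β)·√(2/n).
z-sum = 2.054 + 1.645 = 3.699.
d_min = 3.699 × √(2/37) = 3.699 × 0.2325 = 0.860.

d_min ≈ 0.86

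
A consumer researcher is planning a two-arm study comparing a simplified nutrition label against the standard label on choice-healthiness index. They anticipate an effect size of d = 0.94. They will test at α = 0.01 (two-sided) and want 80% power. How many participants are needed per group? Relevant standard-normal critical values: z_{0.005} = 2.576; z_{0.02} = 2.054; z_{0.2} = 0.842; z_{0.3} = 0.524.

n = 27 per group

For two independent groups with equal n: n = 2·((z_{α/2} + z_β) / d)².
z_{α/2} + z_β = 2.576 + 0.842 = 3.418.
n = 2 × (3.418 / 0.94)² = 2 × 3.636² = 2 × 13.22 = 26.4.
Round up to the next whole participant.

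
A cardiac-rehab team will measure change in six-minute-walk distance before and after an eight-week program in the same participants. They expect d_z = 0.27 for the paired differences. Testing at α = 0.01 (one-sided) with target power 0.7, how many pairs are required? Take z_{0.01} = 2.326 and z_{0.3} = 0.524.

For a paired (one-sample on differences) test: n = ((z_{α} + z_β) / d)².
z_{α} + z_β = 2.326 + 0.524 = 2.850.
n = (2.850 / 0.27)² = 10.556² = 111.42.
Round up.

n = 112 pairs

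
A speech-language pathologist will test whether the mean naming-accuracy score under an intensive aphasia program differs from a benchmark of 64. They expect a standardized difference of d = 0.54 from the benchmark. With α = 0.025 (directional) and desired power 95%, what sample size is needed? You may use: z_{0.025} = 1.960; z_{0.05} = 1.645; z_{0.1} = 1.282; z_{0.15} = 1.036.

n = 45

For a one-sample test: n = ((z_{α} + z_β) / d)².
z_{α} + z_β = 1.960 + 1.645 = 3.605.
n = (3.605 / 0.54)² = 6.676² = 44.57.
Round up.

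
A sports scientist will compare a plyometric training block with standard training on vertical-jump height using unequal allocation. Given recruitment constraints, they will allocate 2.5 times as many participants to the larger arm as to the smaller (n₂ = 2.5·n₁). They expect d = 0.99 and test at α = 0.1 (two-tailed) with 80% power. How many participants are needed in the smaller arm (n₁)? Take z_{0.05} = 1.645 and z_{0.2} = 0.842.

With allocation ratio k = n₂/n₁ = 2.5, Var(x̄₁−x̄₂) = σ²(1/n₁ + 1/(k·n₁)) = σ²·(k+1)/(k·n₁).
So n₁ = (1 + 1/k)·((z_{α/2} + z_β)/d)² = 1.400 × (2.487/0.99)².
n₁ = 1.400 × 6.31 = 8.8.
Round up: n₁ = 9, giving n₂ = ⌈2.5 × 9⌉ = ⌈22.5⌉ = 23.

n₁ = 9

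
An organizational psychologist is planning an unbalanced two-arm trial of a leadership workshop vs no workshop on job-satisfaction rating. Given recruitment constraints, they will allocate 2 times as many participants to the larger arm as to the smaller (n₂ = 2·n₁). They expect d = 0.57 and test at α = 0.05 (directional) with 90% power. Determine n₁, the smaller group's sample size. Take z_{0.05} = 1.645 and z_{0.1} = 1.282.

n₁ = 40

With allocation ratio k = n₂/n₁ = 2, Var(x̄₁−x̄₂) = σ²(1/n₁ + 1/(k·n₁)) = σ²·(k+1)/(k·n₁).
So n₁ = (1 + 1/k)·((z_{α} + z_β)/d)² = 1.500 × (2.927/0.57)².
n₁ = 1.500 × 26.37 = 39.6.
Round up: n₁ = 40, giving n₂ = 2 × 40 = 80.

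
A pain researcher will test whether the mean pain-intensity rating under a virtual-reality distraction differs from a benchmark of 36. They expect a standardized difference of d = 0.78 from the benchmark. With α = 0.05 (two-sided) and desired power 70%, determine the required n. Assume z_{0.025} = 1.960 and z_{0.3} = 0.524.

For a one-sample test: n = ((z_{α/2} + z_β) / d)².
z_{α/2} + z_β = 1.960 + 0.524 = 2.484.
n = (2.484 / 0.78)² = 3.185² = 10.14.
Round up.

n = 11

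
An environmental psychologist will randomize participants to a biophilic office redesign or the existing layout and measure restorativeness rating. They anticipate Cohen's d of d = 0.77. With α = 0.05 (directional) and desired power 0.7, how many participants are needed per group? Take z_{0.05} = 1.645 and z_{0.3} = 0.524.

n = 16 per group

For two independent groups with equal n: n = 2·((z_{α} + z_β) / d)².
z_{α} + z_β = 1.645 + 0.524 = 2.169.
n = 2 × (2.169 / 0.77)² = 2 × 2.817² = 2 × 7.93 = 15.9.
Round up to the next whole participant.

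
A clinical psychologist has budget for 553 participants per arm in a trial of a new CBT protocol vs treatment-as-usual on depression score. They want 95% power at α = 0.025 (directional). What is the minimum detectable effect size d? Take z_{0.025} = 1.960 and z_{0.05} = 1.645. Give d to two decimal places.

For two independent groups of n = 553 each: d_min = (z_{α} + z_β)·√(2/n).
z-sum = 1.960 + 1.645 = 3.605.
d_min = 3.605 × √(2/553) = 3.605 × 0.0601 = 0.217.

d_min ≈ 0.22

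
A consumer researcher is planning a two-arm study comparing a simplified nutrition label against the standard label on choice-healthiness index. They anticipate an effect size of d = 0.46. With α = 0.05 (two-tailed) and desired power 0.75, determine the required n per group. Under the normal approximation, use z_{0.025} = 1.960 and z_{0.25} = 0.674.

n = 66 per group

For two independent groups with equal n: n = 2·((z_{α/2} + z_β) / d)².
z_{α/2} + z_β = 1.960 + 0.674 = 2.634.
n = 2 × (2.634 / 0.46)² = 2 × 5.726² = 2 × 32.79 = 65.6.
Round up to the next whole participant.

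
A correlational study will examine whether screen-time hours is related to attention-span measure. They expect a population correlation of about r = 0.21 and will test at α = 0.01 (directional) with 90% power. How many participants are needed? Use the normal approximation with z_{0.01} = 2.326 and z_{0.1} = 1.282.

n = 290

Fisher's z: C = ½·ln((1+r)/(1−r)) = ½·ln(1.5316) = 0.2132.
n = ((z_{α} + z_β)/C)² + 3.
(2.326 + 1.282) / 0.2132 = 3.608 / 0.2132 = 16.923.
n = 16.923² + 3 = 286.39 + 3 = 289.4.
Round up.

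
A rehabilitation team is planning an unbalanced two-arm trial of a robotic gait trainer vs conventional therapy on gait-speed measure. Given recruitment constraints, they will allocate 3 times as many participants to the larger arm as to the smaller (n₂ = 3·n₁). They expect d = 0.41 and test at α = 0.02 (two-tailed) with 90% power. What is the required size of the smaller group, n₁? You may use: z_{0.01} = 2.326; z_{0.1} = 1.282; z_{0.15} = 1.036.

With allocation ratio k = n₂/n₁ = 3, Var(x̄₁−x̄₂) = σ²(1/n₁ + 1/(k·n₁)) = σ²·(k+1)/(k·n₁).
So n₁ = (1 + 1/k)·((z_{α/2} + z_β)/d)² = 1.333 × (3.608/0.41)².
n₁ = 1.333 × 77.44 = 103.3.
Round up: n₁ = 104, giving n₂ = 3 × 104 = 312.

n₁ = 104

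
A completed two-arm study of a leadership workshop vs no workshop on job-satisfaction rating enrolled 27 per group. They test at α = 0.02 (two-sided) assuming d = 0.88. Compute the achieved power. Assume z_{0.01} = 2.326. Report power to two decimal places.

power ≈ 0.82

For two equal groups, power = Φ(d·√(n/2) − z_{α/2}).
d·√(n/2) = 0.88 × √(27/2) = 0.88 × 3.674 = 3.233.
z_β = 3.233 − 2.326 = 0.907.
Power = Φ(0.907) = 0.818.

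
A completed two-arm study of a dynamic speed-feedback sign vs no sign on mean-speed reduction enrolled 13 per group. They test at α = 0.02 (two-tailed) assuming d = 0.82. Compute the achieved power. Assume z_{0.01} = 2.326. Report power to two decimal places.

power ≈ 0.41

For two equal groups, power = Φ(d·√(n/2) − z_{α/2}).
d·√(n/2) = 0.82 × √(13/2) = 0.82 × 2.550 = 2.091.
z_β = 2.091 − 2.326 = -0.235.
Power = Φ(-0.235) = 0.407.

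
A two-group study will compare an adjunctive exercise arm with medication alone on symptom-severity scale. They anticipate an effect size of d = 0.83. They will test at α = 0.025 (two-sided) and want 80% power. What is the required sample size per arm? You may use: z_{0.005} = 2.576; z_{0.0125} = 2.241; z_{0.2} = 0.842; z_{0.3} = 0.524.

n = 28 per group

For two independent groups with equal n: n = 2·((z_{α/2} + z_β) / d)².
z_{α/2} + z_β = 2.241 + 0.842 = 3.083.
n = 2 × (3.083 / 0.83)² = 2 × 3.714² = 2 × 13.80 = 27.6.
Round up to the next whole participant.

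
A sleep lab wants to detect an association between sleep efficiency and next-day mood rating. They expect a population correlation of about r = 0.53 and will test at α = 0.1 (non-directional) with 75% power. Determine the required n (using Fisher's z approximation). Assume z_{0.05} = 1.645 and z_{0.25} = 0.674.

n = 19

Fisher's z: C = ½·ln((1+r)/(1−r)) = ½·ln(3.2553) = 0.5901.
n = ((z_{α/2} + z_β)/C)² + 3.
(1.645 + 0.674) / 0.5901 = 2.319 / 0.5901 = 3.930.
n = 3.930² + 3 = 15.44 + 3 = 18.4.
Round up.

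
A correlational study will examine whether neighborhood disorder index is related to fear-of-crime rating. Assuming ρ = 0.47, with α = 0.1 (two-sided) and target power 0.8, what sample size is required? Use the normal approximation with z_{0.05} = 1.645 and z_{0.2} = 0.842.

Fisher's z: C = ½·ln((1+r)/(1−r)) = ½·ln(2.7736) = 0.5101.
n = ((z_{α/2} + z_β)/C)² + 3.
(1.645 + 0.842) / 0.5101 = 2.487 / 0.5101 = 4.876.
n = 4.876² + 3 = 23.77 + 3 = 26.8.
Round up.

n = 27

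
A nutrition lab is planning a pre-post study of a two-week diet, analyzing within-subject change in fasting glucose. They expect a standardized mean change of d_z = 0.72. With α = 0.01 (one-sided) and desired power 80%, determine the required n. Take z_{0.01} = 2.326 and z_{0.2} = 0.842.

For a paired (one-sample on differences) test: n = ((z_{α} + z_β) / d)².
z_{α} + z_β = 2.326 + 0.842 = 3.168.
n = (3.168 / 0.72)² = 4.400² = 19.36.
Round up.

n = 20 pairs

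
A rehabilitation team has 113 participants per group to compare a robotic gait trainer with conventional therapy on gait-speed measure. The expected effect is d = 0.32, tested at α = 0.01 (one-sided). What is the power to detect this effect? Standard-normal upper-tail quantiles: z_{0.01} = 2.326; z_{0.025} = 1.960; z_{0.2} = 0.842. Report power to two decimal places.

power ≈ 0.53

For two equal groups, power = Φ(d·√(n/2) − z_{α}).
d·√(n/2) = 0.32 × √(113/2) = 0.32 × 7.517 = 2.405.
z_β = 2.405 − 2.326 = 0.079.
Power = Φ(0.079) = 0.532.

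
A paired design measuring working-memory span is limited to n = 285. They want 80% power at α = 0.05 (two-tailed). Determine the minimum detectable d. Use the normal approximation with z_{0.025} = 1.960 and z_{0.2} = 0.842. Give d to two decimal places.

d_min ≈ 0.17

For a single sample (or paired design) of n = 285: d_min = (z_{α/2} + z_β)/√n.
z-sum = 1.960 + 0.842 = 2.802.
d_min = 2.802 / √285 = 2.802 / 16.882 = 0.166.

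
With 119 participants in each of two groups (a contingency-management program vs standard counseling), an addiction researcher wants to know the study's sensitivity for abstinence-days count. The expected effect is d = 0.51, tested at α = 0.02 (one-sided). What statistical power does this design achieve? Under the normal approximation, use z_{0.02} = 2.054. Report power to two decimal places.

power ≈ 0.97

For two equal groups, power = Φ(d·√(n/2) − z_{α}).
d·√(n/2) = 0.51 × √(119/2) = 0.51 × 7.714 = 3.934.
z_β = 3.934 − 2.054 = 1.880.
Power = Φ(1.880) = 0.970.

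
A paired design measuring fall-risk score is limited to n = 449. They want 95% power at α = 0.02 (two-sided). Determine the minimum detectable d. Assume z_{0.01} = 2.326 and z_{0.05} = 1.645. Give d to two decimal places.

d_min ≈ 0.19

For a single sample (or paired design) of n = 449: d_min = (z_{α/2} + z_β)/√n.
z-sum = 2.326 + 1.645 = 3.971.
d_min = 3.971 / √449 = 3.971 / 21.190 = 0.187.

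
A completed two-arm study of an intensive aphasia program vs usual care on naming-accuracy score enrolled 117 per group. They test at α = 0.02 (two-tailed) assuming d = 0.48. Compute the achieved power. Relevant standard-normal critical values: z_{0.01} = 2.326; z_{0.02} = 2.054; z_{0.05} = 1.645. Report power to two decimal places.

For two equal groups, power = Φ(d·√(n/2) − z_{α/2}).
d·√(n/2) = 0.48 × √(117/2) = 0.48 × 7.649 = 3.671.
z_β = 3.671 − 2.326 = 1.345.
Power = Φ(1.345) = 0.911.

power ≈ 0.91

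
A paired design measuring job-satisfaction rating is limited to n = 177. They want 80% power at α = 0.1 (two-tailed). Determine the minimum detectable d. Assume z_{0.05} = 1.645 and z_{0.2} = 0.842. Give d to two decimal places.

d_min ≈ 0.19

For a single sample (or paired design) of n = 177: d_min = (z_{α/2} + z_β)/√n.
z-sum = 1.645 + 0.842 = 2.487.
d_min = 2.487 / √177 = 2.487 / 13.304 = 0.187.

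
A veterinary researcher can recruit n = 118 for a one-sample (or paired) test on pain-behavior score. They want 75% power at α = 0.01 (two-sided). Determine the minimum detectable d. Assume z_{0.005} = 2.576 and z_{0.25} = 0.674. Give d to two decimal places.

d_min ≈ 0.30

For a single sample (or paired design) of n = 118: d_min = (z_{α/2} + z_β)/√n.
z-sum = 2.576 + 0.674 = 3.250.
d_min = 3.250 / √118 = 3.250 / 10.863 = 0.299.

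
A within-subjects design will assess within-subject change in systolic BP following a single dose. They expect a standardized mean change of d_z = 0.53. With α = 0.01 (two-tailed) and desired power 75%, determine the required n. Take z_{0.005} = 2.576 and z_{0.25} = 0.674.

n = 38 pairs

For a paired (one-sample on differences) test: n = ((z_{α/2} + z_β) / d)².
z_{α/2} + z_β = 2.576 + 0.674 = 3.250.
n = (3.250 / 0.53)² = 6.132² = 37.60.
Round up.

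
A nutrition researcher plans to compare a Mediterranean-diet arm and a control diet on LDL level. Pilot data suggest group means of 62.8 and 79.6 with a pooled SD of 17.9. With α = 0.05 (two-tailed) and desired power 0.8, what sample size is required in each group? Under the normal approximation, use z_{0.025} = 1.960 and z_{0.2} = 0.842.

n = 18 per group

Cohen's d = |M₁ − M₂| / SD_pooled = |62.8 − 79.6| / 17.9 = 16.8 / 17.9 = 0.939.
For two independent groups with equal n: n = 2·((z_{α/2} + z_β) / d)².
z_{α/2} + z_β = 1.960 + 0.842 = 2.802.
n = 2 × (2.802 / 0.939)² = 2 × 2.984² = 2 × 8.90 = 17.8.
Round up to the next whole participant.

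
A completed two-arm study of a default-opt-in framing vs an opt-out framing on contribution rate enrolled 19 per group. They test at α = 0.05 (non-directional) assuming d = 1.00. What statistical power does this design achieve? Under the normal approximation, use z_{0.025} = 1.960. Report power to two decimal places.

For two equal groups, power = Φ(d·√(n/2) − z_{α/2}).
d·√(n/2) = 1.00 × √(19/2) = 1.00 × 3.082 = 3.082.
z_β = 3.082 − 1.960 = 1.122.
Power = Φ(1.122) = 0.869.

power ≈ 0.87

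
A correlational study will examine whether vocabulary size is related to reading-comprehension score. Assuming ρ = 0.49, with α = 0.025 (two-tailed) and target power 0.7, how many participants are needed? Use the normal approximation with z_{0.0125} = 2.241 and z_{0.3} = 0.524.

n = 30

Fisher's z: C = ½·ln((1+r)/(1−r)) = ½·ln(2.9216) = 0.5361.
n = ((z_{α/2} + z_β)/C)² + 3.
(2.241 + 0.524) / 0.5361 = 2.765 / 0.5361 = 5.158.
n = 5.158² + 3 = 26.60 + 3 = 29.6.
Round up.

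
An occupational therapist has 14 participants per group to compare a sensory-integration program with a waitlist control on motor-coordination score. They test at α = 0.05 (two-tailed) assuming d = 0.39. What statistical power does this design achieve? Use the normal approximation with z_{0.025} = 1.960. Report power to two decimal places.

For two equal groups, power = Φ(d·√(n/2) − z_{α/2}).
d·√(n/2) = 0.39 × √(14/2) = 0.39 × 2.646 = 1.032.
z_β = 1.032 − 1.960 = -0.928.
Power = Φ(-0.928) = 0.177.

power ≈ 0.18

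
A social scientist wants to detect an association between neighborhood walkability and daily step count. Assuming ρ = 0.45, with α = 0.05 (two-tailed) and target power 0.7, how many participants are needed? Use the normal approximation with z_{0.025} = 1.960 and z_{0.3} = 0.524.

Fisher's z: C = ½·ln((1+r)/(1−r)) = ½·ln(2.6364) = 0.4847.
n = ((z_{α/2} + z_β)/C)² + 3.
(1.960 + 0.524) / 0.4847 = 2.484 / 0.4847 = 5.125.
n = 5.125² + 3 = 26.26 + 3 = 29.3.
Round up.

n = 30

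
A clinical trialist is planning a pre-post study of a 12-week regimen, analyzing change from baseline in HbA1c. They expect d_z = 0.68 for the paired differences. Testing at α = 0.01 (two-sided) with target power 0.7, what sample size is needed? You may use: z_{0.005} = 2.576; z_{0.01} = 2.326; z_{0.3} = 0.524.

For a paired (one-sample on differences) test: n = ((z_{α/2} + z_β) / d)².
z_{α/2} + z_β = 2.576 + 0.524 = 3.100.
n = (3.100 / 0.68)² = 4.559² = 20.78.
Round up.

n = 21 pairs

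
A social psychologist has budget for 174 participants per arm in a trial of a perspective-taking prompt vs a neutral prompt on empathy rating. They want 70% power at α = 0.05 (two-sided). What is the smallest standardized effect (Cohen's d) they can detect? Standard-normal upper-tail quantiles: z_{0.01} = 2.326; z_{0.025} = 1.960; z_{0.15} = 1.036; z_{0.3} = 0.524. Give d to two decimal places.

d_min ≈ 0.27

For two independent groups of n = 174 each: d_min = (z_{α/2} + z_β)·√(2/n).
z-sum = 1.960 + 0.524 = 2.484.
d_min = 2.484 × √(2/174) = 2.484 × 0.1072 = 0.266.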